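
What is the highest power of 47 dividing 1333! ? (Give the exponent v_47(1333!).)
v_47(1333!) = 28

Legendre's formula: v_p(n!) = Σ_{k ≥ 1} ⌊n / p^k⌋. For p = 47, n = 1333, the terms are:
  ⌊1333/47^1⌋ = ⌊1333/47⌋ = 28
(the next term ⌊1333/47^2⌋ = 0, terminating the sum). Summing: v_47(1333!) = 28 = 28.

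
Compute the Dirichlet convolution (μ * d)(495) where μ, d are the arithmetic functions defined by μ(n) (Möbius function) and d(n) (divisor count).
(μ * d)(495) = 1

Divisors of 495: [1, 3, 5, 9, 11, 15, 33, 45, 55, 99, 165, 495]. For each d | 495:
  d = 1: μ(1) · d(495/1) = 1 · 12 = 12
  d = 3: μ(3) · d(495/3) = -1 · 8 = -8
  d = 5: μ(5) · d(495/5) = -1 · 6 = -6
  d = 9: μ(9) · d(495/9) = 0 · 4 = 0
  d = 11: μ(11) · d(495/11) = -1 · 6 = -6
  d = 15: μ(15) · d(495/15) = 1 · 4 = 4
  d = 33: μ(33) · d(495/33) = 1 · 4 = 4
  d = 45: μ(45) · d(495/45) = 0 · 2 = 0
  d = 55: μ(55) · d(495/55) = 1 · 3 = 3
  d = 99: μ(99) · d(495/99) = 0 · 2 = 0
  d = 165: μ(165) · d(495/165) = -1 · 2 = -2
  d = 495: μ(495) · d(495/495) = 0 · 1 = 0
Summing: (μ * d)(495) = 12 + -8 + -6 + 0 + -6 + 4 + 4 + 0 + 3 + 0 + -2 + 0 = 1.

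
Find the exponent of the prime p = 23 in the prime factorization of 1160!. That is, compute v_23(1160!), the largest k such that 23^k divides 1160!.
v_23(1160!) = 52

Legendre's formula: v_p(n!) = Σ_{k ≥ 1} ⌊n / p^k⌋. For p = 23, n = 1160, the terms are:
  ⌊1160/23^1⌋ = ⌊1160/23⌋ = 50
  ⌊1160/23^2⌋ = ⌊1160/529⌋ = 2
(the next term ⌊1160/23^3⌋ = 0, terminating the sum). Summing: v_23(1160!) = 50 + 2 = 52.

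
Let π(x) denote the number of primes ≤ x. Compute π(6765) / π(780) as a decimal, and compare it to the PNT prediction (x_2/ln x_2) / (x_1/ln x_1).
π(6765)/π(780) = 871/137 ≈ 6.3577;  PNT prediction ≈ 6.5487.

π(780) = 137 and π(6765) = 871, so π(6765)/π(780) ≈ 6.3577. The PNT-predicted ratio is (6765/ln(6765)) / (780/ln(780)) ≈ 6.5487. The two agree to within a few percent, as expected.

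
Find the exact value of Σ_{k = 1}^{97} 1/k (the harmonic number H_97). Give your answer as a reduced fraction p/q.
H_97 = 359553024620966925518018240656745677092407/69720375229712477164533808935312303556800

Direct summation: H_97 = 1 + 1/2 + ... + 1/97. The least common denominator is lcm(1, ..., 97) = 69720375229712477164533808935312303556800; over this denominator the numerator is 69720375229712477164533808935312303556800 + 34860187614856238582266904467656151778400 + 23240125076570825721511269645104101185600 + 17430093807428119291133452233828075889200 + 13944075045942495432906761787062460711360 + 11620062538285412860755634822552050592800 + 9960053604244639594933401276473186222400 + 8715046903714059645566726116914037944600 + 7746708358856941907170423215034700395200 + 6972037522971247716453380893531230355680 + 6338215929973861560412164448664754868800 + 5810031269142706430377817411276025296400 + 5363105786900959781887216071947100273600 + 4980026802122319797466700638236593111200 + 4648025015314165144302253929020820237120 + 4357523451857029822783363058457018972300 + 4101198542924263362619635819724253150400 + 3873354179428470953585211607517350197600 + 3669493433142761956028095207121700187200 + 3486018761485623858226690446765615177840 + 3320017868081546531644467092157728740800 + 3169107964986930780206082224332377434400 + 3031320662161412050631904736317926241600 + 2905015634571353215188908705638012648200 + 2788815009188499086581352357412492142272 + 2681552893450479890943608035973550136800 + 2582236119618980635723474405011566798400 + 2490013401061159898733350319118296555600 + 2404150869990085419466683066734907019200 + 2324012507657082572151126964510410118560 + 2249044362248789585952703514042332372800 + 2178761725928514911391681529228509486150 + 2112738643324620520137388149554918289600 + 2050599271462131681309817909862126575200 + 1992010720848927918986680255294637244480 + 1936677089714235476792605803758675098800 + 1884334465667904788230643484738170366400 + 1834746716571380978014047603560850093600 + 1787701928966986593962405357315700091200 + 1743009380742811929113345223382807588920 + 1700496956822255540598385583788104964800 + 1660008934040773265822233546078864370400 + 1621404075109592492198460672914239617600 + 1584553982493465390103041112166188717200 + 1549341671771388381434084643006940079040 + 1515660331080706025315952368158963120800 + 1483412238930052705628378913517283054400 + 1452507817285676607594454352819006324100 + 1422864800606377084990485896639026603200 + 1394407504594249543290676178706246071136 + 1367066180974754454206545273241417716800 + 1340776446725239945471804017986775068400 + 1315478777919103342727052998779477425600 + 1291118059809490317861737202505783399200 + 1267643185994772312082432889732950973760 + 1245006700530579949366675159559148277800 + 1223164477714253985342698402373900062400 + 1202075434995042709733341533367453509600 + 1181701275079872494314132354835801755200 + 1162006253828541286075563482255205059280 + 1142956970978893068271046048119873828800 + 1124522181124394792976351757021166186400 + 1106672622693848843881489030719242913600 + 1089380862964257455695840764614254743075 + 1072621157380191956377443214389420054720 + 1056369321662310260068694074777459144800 + 1040602615368842942754235954258392590400 + 1025299635731065840654908954931063287600 + 1010440220720470683543968245439308747200 + 996005360424463959493340127647318622240 + 981977115911443340345546604722708500800 + 968338544857117738396302901879337549400 + 955073633283732563897723410072771281600 + 942167232833952394115321742369085183200 + 929605003062833028860450785804164047424 + 917373358285690489007023801780425046800 + 905459418567694508630309206952107838400 + 893850964483493296981202678657850045600 + 882536395312816166639668467535598779200 + 871504690371405964556672611691403794460 + 860745373206326878574491468337188932800 + 850248478411127770299192791894052482400 + 840004520839909363428118179943521729600 + 830004467020386632911116773039432185200 + 820239708584852672523927163944850630080 + 810702037554796246099230336457119808800 + 801383623330028473155561022244969006400 + 792276991246732695051520556083094358600 + 783375002581039069264424819497891051200 + 774670835885694190717042321503470039520 + 766157969557279968841030867421014324800 + 757830165540353012657976184079481560400 + 749681454082929861984234504680777457600 + 741706119465026352814189456758641527200 + 733898686628552391205619041424340037440 + 726253908642838303797227176409503162050 + 718766754945489455304472257065075294400 = 359553024620966925518018240656745677092407, so H_97 = 359553024620966925518018240656745677092407/69720375229712477164533808935312303556800 (already in lowest terms) ≈ 5.15707. (The PNT-adjacent estimate ln(97) + γ ≈ 5.15193 matches within O(1/n).)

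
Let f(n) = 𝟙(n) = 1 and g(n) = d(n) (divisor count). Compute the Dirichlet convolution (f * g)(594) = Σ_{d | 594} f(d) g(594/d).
(𝟙 * d)(594) = 90

Divisors of 594: [1, 2, 3, 6, 9, 11, 18, 22, 27, 33, 54, 66, 99, 198, 297, 594]. For each d | 594:
  d = 1: 𝟙(1) · d(594/1) = 1 · 16 = 16
  d = 2: 𝟙(2) · d(594/2) = 1 · 8 = 8
  d = 3: 𝟙(3) · d(594/3) = 1 · 12 = 12
  d = 6: 𝟙(6) · d(594/6) = 1 · 6 = 6
  d = 9: 𝟙(9) · d(594/9) = 1 · 8 = 8
  d = 11: 𝟙(11) · d(594/11) = 1 · 8 = 8
  d = 18: 𝟙(18) · d(594/18) = 1 · 4 = 4
  d = 22: 𝟙(22) · d(594/22) = 1 · 4 = 4
  d = 27: 𝟙(27) · d(594/27) = 1 · 4 = 4
  d = 33: 𝟙(33) · d(594/33) = 1 · 6 = 6
  d = 54: 𝟙(54) · d(594/54) = 1 · 2 = 2
  d = 66: 𝟙(66) · d(594/66) = 1 · 3 = 3
  d = 99: 𝟙(99) · d(594/99) = 1 · 4 = 4
  d = 198: 𝟙(198) · d(594/198) = 1 · 2 = 2
  d = 297: 𝟙(297) · d(594/297) = 1 · 2 = 2
  d = 594: 𝟙(594) · d(594/594) = 1 · 1 = 1
Summing: (𝟙 * d)(594) = 16 + 8 + 12 + 6 + 8 + 8 + 4 + 4 + 4 + 6 + 2 + 3 + 4 + 2 + 2 + 1 = 90.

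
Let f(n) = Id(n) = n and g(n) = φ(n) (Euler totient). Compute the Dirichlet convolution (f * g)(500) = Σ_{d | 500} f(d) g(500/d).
(Id * φ)(500) = 3400

Divisors of 500: [1, 2, 4, 5, 10, 20, 25, 50, 100, 125, 250, 500]. For each d | 500:
  d = 1: Id(1) · φ(500/1) = 1 · 200 = 200
  d = 2: Id(2) · φ(500/2) = 2 · 100 = 200
  d = 4: Id(4) · φ(500/4) = 4 · 100 = 400
  d = 5: Id(5) · φ(500/5) = 5 · 40 = 200
  d = 10: Id(10) · φ(500/10) = 10 · 20 = 200
  d = 20: Id(20) · φ(500/20) = 20 · 20 = 400
  d = 25: Id(25) · φ(500/25) = 25 · 8 = 200
  d = 50: Id(50) · φ(500/50) = 50 · 4 = 200
  d = 100: Id(100) · φ(500/100) = 100 · 4 = 400
  d = 125: Id(125) · φ(500/125) = 125 · 2 = 250
  d = 250: Id(250) · φ(500/250) = 250 · 1 = 250
  d = 500: Id(500) · φ(500/500) = 500 · 1 = 500
Summing: (Id * φ)(500) = 200 + 200 + 400 + 200 + 200 + 400 + 200 + 200 + 400 + 250 + 250 + 500 = 3400.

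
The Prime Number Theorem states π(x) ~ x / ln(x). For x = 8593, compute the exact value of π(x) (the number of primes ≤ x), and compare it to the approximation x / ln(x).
π(8593) = 1069;  x/ln(x) ≈ 948.59;  relative error ≈ 11.26%.

Directly count primes up to 8593: π(8593) = 1069. The PNT approximation gives 8593/ln(8593) ≈ 8593/9.05870 ≈ 948.59. Relative error (π(x) − x/ln(x)) / π(x) ≈ 11.26%; the approximation is known to undercount slightly (Li(x) is a better estimate).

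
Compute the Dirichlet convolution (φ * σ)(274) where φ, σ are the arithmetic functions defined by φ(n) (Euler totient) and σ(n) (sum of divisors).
(φ * σ)(274) = 1096

Divisors of 274: [1, 2, 137, 274]. For each d | 274:
  d = 1: φ(1) · σ(274/1) = 1 · 414 = 414
  d = 2: φ(2) · σ(274/2) = 1 · 138 = 138
  d = 137: φ(137) · σ(274/137) = 136 · 3 = 408
  d = 274: φ(274) · σ(274/274) = 136 · 1 = 136
Summing: (φ * σ)(274) = 414 + 138 + 408 + 136 = 1096.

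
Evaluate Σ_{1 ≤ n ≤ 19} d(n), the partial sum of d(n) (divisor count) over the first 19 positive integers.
Σ_{n ≤ 19} d(n) = 60

Compute d(n) for each 1 ≤ n ≤ 19: d(1) = 1, d(2) = 2, d(3) = 2, d(4) = 3, d(5) = 2, d(6) = 4, d(7) = 2, d(8) = 4, d(9) = 3, d(10) = 4, d(11) = 2, d(12) = 6, d(13) = 2, d(14) = 4, d(15) = 4, d(16) = 5, d(17) = 2, d(18) = 6, d(19) = 2. Summing all 19 values: 60. (Dirichlet's divisor formula: Σ_{n ≤ x} d(n) = x ln(x) + (2γ − 1) x + O(√x). For x = 19, the asymptotic estimate is ≈ 58.88.)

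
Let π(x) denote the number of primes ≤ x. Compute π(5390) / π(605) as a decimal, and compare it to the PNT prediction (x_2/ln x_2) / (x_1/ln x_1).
π(5390)/π(605) = 710/110 ≈ 6.4545;  PNT prediction ≈ 6.6414.

π(605) = 110 and π(5390) = 710, so π(5390)/π(605) ≈ 6.4545. The PNT-predicted ratio is (5390/ln(5390)) / (605/ln(605)) ≈ 6.6414. The two agree to within a few percent, as expected.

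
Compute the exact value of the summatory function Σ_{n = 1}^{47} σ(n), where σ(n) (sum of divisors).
Σ_{n ≤ 47} σ(n) = 1806

Compute σ(n) for each 1 ≤ n ≤ 47: σ(1) = 1, σ(2) = 3, σ(3) = 4, σ(4) = 7, σ(5) = 6, σ(6) = 12, σ(7) = 8, σ(8) = 15, σ(9) = 13, σ(10) = 18, σ(11) = 12, σ(12) = 28, σ(13) = 14, σ(14) = 24, σ(15) = 24, σ(16) = 31, σ(17) = 18, σ(18) = 39, σ(19) = 20, σ(20) = 42, σ(21) = 32, σ(22) = 36, σ(23) = 24, σ(24) = 60, σ(25) = 31, σ(26) = 42, σ(27) = 40, σ(28) = 56, σ(29) = 30, σ(30) = 72, σ(31) = 32, σ(32) = 63, σ(33) = 48, σ(34) = 54, σ(35) = 48, σ(36) = 91, σ(37) = 38, σ(38) = 60, σ(39) = 56, σ(40) = 90, σ(41) = 42, σ(42) = 96, σ(43) = 44, σ(44) = 84, σ(45) = 78, σ(46) = 72, σ(47) = 48. Summing all 47 values: 1806. (Average order: Σ_{n ≤ x} σ(n) ~ (π²/12) x². For x = 47, (π²/12)·47² ≈ 1816.83.)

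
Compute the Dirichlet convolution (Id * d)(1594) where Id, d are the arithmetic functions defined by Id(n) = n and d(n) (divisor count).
(Id * d)(1594) = 3196

Divisors of 1594: [1, 2, 797, 1594]. For each d | 1594:
  d = 1: Id(1) · d(1594/1) = 1 · 4 = 4
  d = 2: Id(2) · d(1594/2) = 2 · 2 = 4
  d = 797: Id(797) · d(1594/797) = 797 · 2 = 1594
  d = 1594: Id(1594) · d(1594/1594) = 1594 · 1 = 1594
Summing: (Id * d)(1594) = 4 + 4 + 1594 + 1594 = 3196.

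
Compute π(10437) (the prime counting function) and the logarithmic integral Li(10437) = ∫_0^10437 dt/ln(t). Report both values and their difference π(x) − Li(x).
π(10437) = 1277;  Li(10437) ≈ 1293.47;  π(x) − Li(x) ≈ -16.47.

Direct count of primes ≤ 10437 gives π(10437) = 1277. Numerical evaluation of the logarithmic integral gives Li(10437) ≈ 1293.47. The difference π(x) − Li(x) ≈ -16.47 is typically negative for small/moderate x (Li(x) overestimates), though Littlewood's theorem shows this sign changes infinitely often.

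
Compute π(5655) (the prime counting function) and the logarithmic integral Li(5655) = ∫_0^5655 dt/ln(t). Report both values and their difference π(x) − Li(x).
π(5655) = 744;  Li(5655) ≈ 760.62;  π(x) − Li(x) ≈ -16.62.

Direct count of primes ≤ 5655 gives π(5655) = 744. Numerical evaluation of the logarithmic integral gives Li(5655) ≈ 760.62. The difference π(x) − Li(x) ≈ -16.62 is typically negative for small/moderate x (Li(x) overestimates), though Littlewood's theorem shows this sign changes infinitely often.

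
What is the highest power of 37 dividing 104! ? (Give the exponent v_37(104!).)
v_37(104!) = 2

Legendre's formula: v_p(n!) = Σ_{k ≥ 1} ⌊n / p^k⌋. For p = 37, n = 104, the terms are:
  ⌊104/37^1⌋ = ⌊104/37⌋ = 2
(the next term ⌊104/37^2⌋ = 0, terminating the sum). Summing: v_37(104!) = 2 = 2.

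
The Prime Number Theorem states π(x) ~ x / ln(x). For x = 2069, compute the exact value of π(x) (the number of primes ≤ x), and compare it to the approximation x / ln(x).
π(2069) = 312;  x/ln(x) ≈ 271.00;  relative error ≈ 13.14%.

Directly count primes up to 2069: π(2069) = 312. The PNT approximation gives 2069/ln(2069) ≈ 2069/7.63482 ≈ 271.00. Relative error (π(x) − x/ln(x)) / π(x) ≈ 13.14%; the approximation is known to undercount slightly (Li(x) is a better estimate).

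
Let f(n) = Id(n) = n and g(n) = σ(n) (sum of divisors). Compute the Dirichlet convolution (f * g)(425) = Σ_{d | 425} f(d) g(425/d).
(Id * σ)(425) = 3010

Divisors of 425: [1, 5, 17, 25, 85, 425]. For each d | 425:
  d = 1: Id(1) · σ(425/1) = 1 · 558 = 558
  d = 5: Id(5) · σ(425/5) = 5 · 108 = 540
  d = 17: Id(17) · σ(425/17) = 17 · 31 = 527
  d = 25: Id(25) · σ(425/25) = 25 · 18 = 450
  d = 85: Id(85) · σ(425/85) = 85 · 6 = 510
  d = 425: Id(425) · σ(425/425) = 425 · 1 = 425
Summing: (Id * σ)(425) = 558 + 540 + 527 + 450 + 510 + 425 = 3010.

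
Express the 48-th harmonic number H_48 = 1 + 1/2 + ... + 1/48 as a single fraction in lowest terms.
H_48 = 282000222059796592919/63245806209101973600

Direct summation: H_48 = 1 + 1/2 + ... + 1/48. The least common denominator is lcm(1, ..., 48) = 442720643463713815200; over this denominator the numerator is 442720643463713815200 + 221360321731856907600 + 147573547821237938400 + 110680160865928453800 + 88544128692742763040 + 73786773910618969200 + 63245806209101973600 + 55340080432964226900 + 49191182607079312800 + 44272064346371381520 + 40247331223973983200 + 36893386955309484600 + 34055434112593370400 + 31622903104550986800 + 29514709564247587680 + 27670040216482113450 + 26042390791983165600 + 24595591303539656400 + 23301086498090200800 + 22136032173185690760 + 21081935403033991200 + 20123665611986991600 + 19248723628857122400 + 18446693477654742300 + 17708825738548552608 + 17027717056296685200 + 16397060869026437600 + 15811451552275493400 + 15266229084955648800 + 14757354782123793840 + 14281311079474639200 + 13835020108241056725 + 13415777074657994400 + 13021195395991582800 + 12649161241820394720 + 12297795651769828200 + 11965422796316589600 + 11650543249045100400 + 11351811370864456800 + 11068016086592845380 + 10798064474724727200 + 10540967701516995600 + 10295828917760786400 + 10061832805993495800 + 9838236521415862560 + 9624361814428561200 + 9419588158802421600 + 9223346738827371150 = 1974001554418576150433, so H_48 = 1974001554418576150433/442720643463713815200; reducing by gcd(1974001554418576150433, 442720643463713815200) = 7 gives 282000222059796592919/63245806209101973600 ≈ 4.45880. (The PNT-adjacent estimate ln(48) + γ ≈ 4.44842 matches within O(1/n).)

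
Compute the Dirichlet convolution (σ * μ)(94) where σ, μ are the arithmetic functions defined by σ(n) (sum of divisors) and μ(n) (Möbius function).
(σ * μ)(94) = 94

Divisors of 94: [1, 2, 47, 94]. For each d | 94:
  d = 1: σ(1) · μ(94/1) = 1 · 1 = 1
  d = 2: σ(2) · μ(94/2) = 3 · -1 = -3
  d = 47: σ(47) · μ(94/47) = 48 · -1 = -48
  d = 94: σ(94) · μ(94/94) = 144 · 1 = 144
Summing: (σ * μ)(94) = 1 + -3 + -48 + 144 = 94.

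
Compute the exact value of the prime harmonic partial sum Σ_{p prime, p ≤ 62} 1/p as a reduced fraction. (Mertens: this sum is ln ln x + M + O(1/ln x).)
Σ 1/p = 201015517717077830328949/117288381359406970983270

π(62) = 18, so the primes ≤ 62 are [2, 3, 5, 7, 11, 13, 17, 19, 23, 29, 31, 37, 41, 43, 47, 53, 59, 61]. Summing 1/p over these primes: 201015517717077830328949/117288381359406970983270 ≈ 1.7139. Mertens estimate ln ln(62) + 0.2615 ≈ 1.6791.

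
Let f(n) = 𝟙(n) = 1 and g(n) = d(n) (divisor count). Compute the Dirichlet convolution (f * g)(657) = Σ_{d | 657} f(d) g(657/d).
(𝟙 * d)(657) = 18

Divisors of 657: [1, 3, 9, 73, 219, 657]. For each d | 657:
  d = 1: 𝟙(1) · d(657/1) = 1 · 6 = 6
  d = 3: 𝟙(3) · d(657/3) = 1 · 4 = 4
  d = 9: 𝟙(9) · d(657/9) = 1 · 2 = 2
  d = 73: 𝟙(73) · d(657/73) = 1 · 3 = 3
  d = 219: 𝟙(219) · d(657/219) = 1 · 2 = 2
  d = 657: 𝟙(657) · d(657/657) = 1 · 1 = 1
Summing: (𝟙 * d)(657) = 6 + 4 + 2 + 3 + 2 + 1 = 18.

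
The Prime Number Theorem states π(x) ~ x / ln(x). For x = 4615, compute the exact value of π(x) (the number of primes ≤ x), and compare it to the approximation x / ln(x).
π(4615) = 623;  x/ln(x) ≈ 546.99;  relative error ≈ 12.20%.

Directly count primes up to 4615: π(4615) = 623. The PNT approximation gives 4615/ln(4615) ≈ 4615/8.43707 ≈ 546.99. Relative error (π(x) − x/ln(x)) / π(x) ≈ 12.20%; the approximation is known to undercount slightly (Li(x) is a better estimate).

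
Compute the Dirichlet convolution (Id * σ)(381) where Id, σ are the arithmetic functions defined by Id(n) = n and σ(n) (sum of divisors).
(Id * σ)(381) = 1785

Divisors of 381: [1, 3, 127, 381]. For each d | 381:
  d = 1: Id(1) · σ(381/1) = 1 · 512 = 512
  d = 3: Id(3) · σ(381/3) = 3 · 128 = 384
  d = 127: Id(127) · σ(381/127) = 127 · 4 = 508
  d = 381: Id(381) · σ(381/381) = 381 · 1 = 381
Summing: (Id * σ)(381) = 512 + 384 + 508 + 381 = 1785.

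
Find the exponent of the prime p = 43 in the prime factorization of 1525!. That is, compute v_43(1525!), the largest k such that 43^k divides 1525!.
v_43(1525!) = 35

Legendre's formula: v_p(n!) = Σ_{k ≥ 1} ⌊n / p^k⌋. For p = 43, n = 1525, the terms are:
  ⌊1525/43^1⌋ = ⌊1525/43⌋ = 35
(the next term ⌊1525/43^2⌋ = 0, terminating the sum). Summing: v_43(1525!) = 35 = 35.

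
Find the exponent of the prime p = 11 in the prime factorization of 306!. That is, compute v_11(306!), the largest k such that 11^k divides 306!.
v_11(306!) = 29

Legendre's formula: v_p(n!) = Σ_{k ≥ 1} ⌊n / p^k⌋. For p = 11, n = 306, the terms are:
  ⌊306/11^1⌋ = ⌊306/11⌋ = 27
  ⌊306/11^2⌋ = ⌊306/121⌋ = 2
(the next term ⌊306/11^3⌋ = 0, terminating the sum). Summing: v_11(306!) = 27 + 2 = 29.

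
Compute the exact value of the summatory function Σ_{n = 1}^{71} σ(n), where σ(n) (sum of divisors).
Σ_{n ≤ 71} σ(n) = 4137

Compute σ(n) for each 1 ≤ n ≤ 71: σ(1) = 1, σ(2) = 3, σ(3) = 4, σ(4) = 7, σ(5) = 6, σ(6) = 12, σ(7) = 8, σ(8) = 15, σ(9) = 13, σ(10) = 18, σ(11) = 12, σ(12) = 28, σ(13) = 14, σ(14) = 24, σ(15) = 24, σ(16) = 31, σ(17) = 18, σ(18) = 39, σ(19) = 20, σ(20) = 42, σ(21) = 32, σ(22) = 36, σ(23) = 24, σ(24) = 60, σ(25) = 31, σ(26) = 42, σ(27) = 40, σ(28) = 56, σ(29) = 30, σ(30) = 72, σ(31) = 32, σ(32) = 63, σ(33) = 48, σ(34) = 54, σ(35) = 48, σ(36) = 91, σ(37) = 38, σ(38) = 60, σ(39) = 56, σ(40) = 90, σ(41) = 42, σ(42) = 96, σ(43) = 44, σ(44) = 84, σ(45) = 78, σ(46) = 72, σ(47) = 48, σ(48) = 124, σ(49) = 57, σ(50) = 93, σ(51) = 72, σ(52) = 98, σ(53) = 54, σ(54) = 120, σ(55) = 72, σ(56) = 120, σ(57) = 80, σ(58) = 90, σ(59) = 60, σ(60) = 168, σ(61) = 62, σ(62) = 96, σ(63) = 104, σ(64) = 127, σ(65) = 84, σ(66) = 144, σ(67) = 68, σ(68) = 126, σ(69) = 96, σ(70) = 144, σ(71) = 72. Summing all 71 values: 4137. (Average order: Σ_{n ≤ x} σ(n) ~ (π²/12) x². For x = 71, (π²/12)·71² ≈ 4146.06.)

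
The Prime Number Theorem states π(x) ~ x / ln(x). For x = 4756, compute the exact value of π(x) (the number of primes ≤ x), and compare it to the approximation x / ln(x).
π(4756) = 640;  x/ln(x) ≈ 561.70;  relative error ≈ 12.23%.

Directly count primes up to 4756: π(4756) = 640. The PNT approximation gives 4756/ln(4756) ≈ 4756/8.46716 ≈ 561.70. Relative error (π(x) − x/ln(x)) / π(x) ≈ 12.23%; the approximation is known to undercount slightly (Li(x) is a better estimate).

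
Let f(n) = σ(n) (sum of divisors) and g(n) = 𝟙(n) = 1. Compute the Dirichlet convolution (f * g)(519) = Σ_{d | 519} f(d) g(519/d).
(σ * 𝟙)(519) = 875

Divisors of 519: [1, 3, 173, 519]. For each d | 519:
  d = 1: σ(1) · 𝟙(519/1) = 1 · 1 = 1
  d = 3: σ(3) · 𝟙(519/3) = 4 · 1 = 4
  d = 173: σ(173) · 𝟙(519/173) = 174 · 1 = 174
  d = 519: σ(519) · 𝟙(519/519) = 696 · 1 = 696
Summing: (σ * 𝟙)(519) = 1 + 4 + 174 + 696 = 875.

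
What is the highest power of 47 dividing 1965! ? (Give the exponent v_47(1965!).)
v_47(1965!) = 41

Legendre's formula: v_p(n!) = Σ_{k ≥ 1} ⌊n / p^k⌋. For p = 47, n = 1965, the terms are:
  ⌊1965/47^1⌋ = ⌊1965/47⌋ = 41
(the next term ⌊1965/47^2⌋ = 0, terminating the sum). Summing: v_47(1965!) = 41 = 41.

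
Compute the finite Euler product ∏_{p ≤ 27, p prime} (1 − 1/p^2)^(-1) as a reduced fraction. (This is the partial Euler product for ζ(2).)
∏ = 718188003533/440301256704

The primes p ≤ 27 are [2, 3, 5, 7, 11, 13, 17, 19, 23]. For each prime, (1 − 1/p^2)^(-1) = p^2 / (p^2 − 1). The product is (1 − 1/2^2)^(-1), (1 − 1/3^2)^(-1), (1 − 1/5^2)^(-1), (1 − 1/7^2)^(-1), (1 − 1/11^2)^(-1), (1 − 1/13^2)^(-1), (1 − 1/17^2)^(-1), (1 − 1/19^2)^(-1), (1 − 1/23^2)^(-1) = ∏ p^2 / (p^2 − 1) = 718188003533/440301256704.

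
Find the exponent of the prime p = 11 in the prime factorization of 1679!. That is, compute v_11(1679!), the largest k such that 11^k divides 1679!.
v_11(1679!) = 166

Legendre's formula: v_p(n!) = Σ_{k ≥ 1} ⌊n / p^k⌋. For p = 11, n = 1679, the terms are:
  ⌊1679/11^1⌋ = ⌊1679/11⌋ = 152
  ⌊1679/11^2⌋ = ⌊1679/121⌋ = 13
  ⌊1679/11^3⌋ = ⌊1679/1331⌋ = 1
(the next term ⌊1679/11^4⌋ = 0, terminating the sum). Summing: v_11(1679!) = 152 + 13 + 1 = 166.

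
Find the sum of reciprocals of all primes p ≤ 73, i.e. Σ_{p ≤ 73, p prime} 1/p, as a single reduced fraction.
Σ 1/p = 71544353681891529224514036059/40729680599249024150621323470

π(73) = 21, so the primes ≤ 73 are [2, 3, 5, 7, 11, 13, 17, 19, 23, 29, 31, 37, 41, 43, 47, 53, 59, 61, 67, 71, 73]. Summing 1/p over these primes: 71544353681891529224514036059/40729680599249024150621323470 ≈ 1.7566. Mertens estimate ln ln(73) + 0.2615 ≈ 1.7179.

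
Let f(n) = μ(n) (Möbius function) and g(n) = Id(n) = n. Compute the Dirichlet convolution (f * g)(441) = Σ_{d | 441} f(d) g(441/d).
(μ * Id)(441) = 252

Divisors of 441: [1, 3, 7, 9, 21, 49, 63, 147, 441]. For each d | 441:
  d = 1: μ(1) · Id(441/1) = 1 · 441 = 441
  d = 3: μ(3) · Id(441/3) = -1 · 147 = -147
  d = 7: μ(7) · Id(441/7) = -1 · 63 = -63
  d = 9: μ(9) · Id(441/9) = 0 · 49 = 0
  d = 21: μ(21) · Id(441/21) = 1 · 21 = 21
  d = 49: μ(49) · Id(441/49) = 0 · 9 = 0
  d = 63: μ(63) · Id(441/63) = 0 · 7 = 0
  d = 147: μ(147) · Id(441/147) = 0 · 3 = 0
  d = 441: μ(441) · Id(441/441) = 0 · 1 = 0
Summing: (μ * Id)(441) = 441 + -147 + -63 + 0 + 21 + 0 + 0 + 0 + 0 = 252.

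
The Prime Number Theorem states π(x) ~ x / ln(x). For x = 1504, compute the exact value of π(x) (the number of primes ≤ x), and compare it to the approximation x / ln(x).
π(1504) = 239;  x/ln(x) ≈ 205.58;  relative error ≈ 13.98%.

Directly count primes up to 1504: π(1504) = 239. The PNT approximation gives 1504/ln(1504) ≈ 1504/7.31588 ≈ 205.58. Relative error (π(x) − x/ln(x)) / π(x) ≈ 13.98%; the approximation is known to undercount slightly (Li(x) is a better estimate).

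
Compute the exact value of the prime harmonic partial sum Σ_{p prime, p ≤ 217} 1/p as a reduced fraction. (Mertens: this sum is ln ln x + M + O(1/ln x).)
Σ 1/p = 3215488142498485484492183158345029261034221047849345857469577412562094716564064084247/1645783550795210387735581011435590727981167322669649249414629852197255934130751870910

π(217) = 47, so the primes ≤ 217 are [2, 3, 5, 7, 11, 13, 17, 19, 23, 29, 31, 37, 41, 43, 47, 53, 59, 61, 67, 71, 73, 79, 83, 89, 97, 101, 103, 107, 109, 113, 127, 131, 137, 139, 149, 151, 157, 163, 167, 173, 179, 181, 191, 193, 197, 199, 211]. Summing 1/p over these primes: 3215488142498485484492183158345029261034221047849345857469577412562094716564064084247/1645783550795210387735581011435590727981167322669649249414629852197255934130751870910 ≈ 1.9538. Mertens estimate ln ln(217) + 0.2615 ≈ 1.9442.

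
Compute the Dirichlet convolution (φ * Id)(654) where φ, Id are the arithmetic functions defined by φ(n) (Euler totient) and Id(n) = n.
(φ * Id)(654) = 3255

Divisors of 654: [1, 2, 3, 6, 109, 218, 327, 654]. For each d | 654:
  d = 1: φ(1) · Id(654/1) = 1 · 654 = 654
  d = 2: φ(2) · Id(654/2) = 1 · 327 = 327
  d = 3: φ(3) · Id(654/3) = 2 · 218 = 436
  d = 6: φ(6) · Id(654/6) = 2 · 109 = 218
  d = 109: φ(109) · Id(654/109) = 108 · 6 = 648
  d = 218: φ(218) · Id(654/218) = 108 · 3 = 324
  d = 327: φ(327) · Id(654/327) = 216 · 2 = 432
  d = 654: φ(654) · Id(654/654) = 216 · 1 = 216
Summing: (φ * Id)(654) = 654 + 327 + 436 + 218 + 648 + 324 + 432 + 216 = 3255.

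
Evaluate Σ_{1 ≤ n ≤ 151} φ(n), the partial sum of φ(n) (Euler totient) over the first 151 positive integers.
Σ_{n ≤ 151} φ(n) = 7008

Compute φ(n) for each 1 ≤ n ≤ 151: φ(1) = 1, φ(2) = 1, φ(3) = 2, φ(4) = 2, φ(5) = 4, φ(6) = 2, φ(7) = 6, φ(8) = 4, φ(9) = 6, φ(10) = 4, φ(11) = 10, φ(12) = 4, φ(13) = 12, φ(14) = 6, φ(15) = 8, φ(16) = 8, φ(17) = 16, φ(18) = 6, φ(19) = 18, φ(20) = 8, φ(21) = 12, φ(22) = 10, φ(23) = 22, φ(24) = 8, φ(25) = 20, φ(26) = 12, φ(27) = 18, φ(28) = 12, φ(29) = 28, φ(30) = 8, φ(31) = 30, φ(32) = 16, φ(33) = 20, φ(34) = 16, φ(35) = 24, φ(36) = 12, φ(37) = 36, φ(38) = 18, φ(39) = 24, φ(40) = 16, φ(41) = 40, φ(42) = 12, φ(43) = 42, φ(44) = 20, φ(45) = 24, φ(46) = 22, φ(47) = 46, φ(48) = 16, φ(49) = 42, φ(50) = 20, φ(51) = 32, φ(52) = 24, φ(53) = 52, φ(54) = 18, φ(55) = 40, φ(56) = 24, φ(57) = 36, φ(58) = 28, φ(59) = 58, φ(60) = 16, φ(61) = 60, φ(62) = 30, φ(63) = 36, φ(64) = 32, φ(65) = 48, φ(66) = 20, φ(67) = 66, φ(68) = 32, φ(69) = 44, φ(70) = 24, φ(71) = 70, φ(72) = 24, φ(73) = 72, φ(74) = 36, φ(75) = 40, φ(76) = 36, φ(77) = 60, φ(78) = 24, φ(79) = 78, φ(80) = 32, φ(81) = 54, φ(82) = 40, φ(83) = 82, φ(84) = 24, φ(85) = 64, φ(86) = 42, φ(87) = 56, φ(88) = 40, φ(89) = 88, φ(90) = 24, φ(91) = 72, φ(92) = 44, φ(93) = 60, φ(94) = 46, φ(95) = 72, φ(96) = 32, φ(97) = 96, φ(98) = 42, φ(99) = 60, φ(100) = 40, φ(101) = 100, φ(102) = 32, φ(103) = 102, φ(104) = 48, φ(105) = 48, φ(106) = 52, φ(107) = 106, φ(108) = 36, φ(109) = 108, φ(110) = 40, φ(111) = 72, φ(112) = 48, φ(113) = 112, φ(114) = 36, φ(115) = 88, φ(116) = 56, φ(117) = 72, φ(118) = 58, φ(119) = 96, φ(120) = 32, φ(121) = 110, φ(122) = 60, φ(123) = 80, φ(124) = 60, φ(125) = 100, φ(126) = 36, φ(127) = 126, φ(128) = 64, φ(129) = 84, φ(130) = 48, φ(131) = 130, φ(132) = 40, φ(133) = 108, φ(134) = 66, φ(135) = 72, φ(136) = 64, φ(137) = 136, φ(138) = 44, φ(139) = 138, φ(140) = 48, φ(141) = 92, φ(142) = 70, φ(143) = 120, φ(144) = 48, φ(145) = 112, φ(146) = 72, φ(147) = 84, φ(148) = 72, φ(149) = 148, φ(150) = 40, φ(151) = 150. Summing all 151 values: 7008. (Average order: Σ_{n ≤ x} φ(n) ~ (3/π²) x². For x = 151, (3/π²)·151² ≈ 6930.67.)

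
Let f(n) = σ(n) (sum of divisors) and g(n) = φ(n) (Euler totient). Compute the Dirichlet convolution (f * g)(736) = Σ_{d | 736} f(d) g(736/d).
(σ * φ)(736) = 8832

Divisors of 736: [1, 2, 4, 8, 16, 23, 32, 46, 92, 184, 368, 736]. For each d | 736:
  d = 1: σ(1) · φ(736/1) = 1 · 352 = 352
  d = 2: σ(2) · φ(736/2) = 3 · 176 = 528
  d = 4: σ(4) · φ(736/4) = 7 · 88 = 616
  d = 8: σ(8) · φ(736/8) = 15 · 44 = 660
  d = 16: σ(16) · φ(736/16) = 31 · 22 = 682
  d = 23: σ(23) · φ(736/23) = 24 · 16 = 384
  d = 32: σ(32) · φ(736/32) = 63 · 22 = 1386
  d = 46: σ(46) · φ(736/46) = 72 · 8 = 576
  d = 92: σ(92) · φ(736/92) = 168 · 4 = 672
  d = 184: σ(184) · φ(736/184) = 360 · 2 = 720
  d = 368: σ(368) · φ(736/368) = 744 · 1 = 744
  d = 736: σ(736) · φ(736/736) = 1512 · 1 = 1512
Summing: (σ * φ)(736) = 352 + 528 + 616 + 660 + 682 + 384 + 1386 + 576 + 672 + 720 + 744 + 1512 = 8832.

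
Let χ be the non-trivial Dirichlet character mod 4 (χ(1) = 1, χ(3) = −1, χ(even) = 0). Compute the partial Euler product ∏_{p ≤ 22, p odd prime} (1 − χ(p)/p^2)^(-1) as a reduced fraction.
∏ = 14933966047/16280616960

The odd primes p ≤ 22 are [3, 5, 7, 11, 13, 17, 19]. For each, χ(p) = 1 if p ≡ 1 mod 4, χ(p) = −1 if p ≡ 3 mod 4. Taking (1 − χ(p)/p^2)^(-1) = p^2/(p^2 − χ(p)): (1 − (-1)/3^2)^(-1) · (1 − (1)/5^2)^(-1) · (1 − (-1)/7^2)^(-1) · (1 − (-1)/11^2)^(-1) · (1 − (1)/13^2)^(-1) · (1 − (1)/17^2)^(-1) · (1 − (-1)/19^2)^(-1) = 14933966047/16280616960.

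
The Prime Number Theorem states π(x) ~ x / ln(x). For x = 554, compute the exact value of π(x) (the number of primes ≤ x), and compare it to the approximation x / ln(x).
π(554) = 101;  x/ln(x) ≈ 87.70;  relative error ≈ 13.17%.

Directly count primes up to 554: π(554) = 101. The PNT approximation gives 554/ln(554) ≈ 554/6.31716 ≈ 87.70. Relative error (π(x) − x/ln(x)) / π(x) ≈ 13.17%; the approximation is known to undercount slightly (Li(x) is a better estimate).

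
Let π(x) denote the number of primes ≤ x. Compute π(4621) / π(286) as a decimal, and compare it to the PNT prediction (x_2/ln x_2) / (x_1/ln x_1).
π(4621)/π(286) = 624/61 ≈ 10.2295;  PNT prediction ≈ 10.8298.

π(286) = 61 and π(4621) = 624, so π(4621)/π(286) ≈ 10.2295. The PNT-predicted ratio is (4621/ln(4621)) / (286/ln(286)) ≈ 10.8298. The two agree to within a few percent, as expected.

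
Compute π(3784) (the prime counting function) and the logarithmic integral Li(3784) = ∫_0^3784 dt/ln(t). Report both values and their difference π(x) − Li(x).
π(3784) = 526;  Li(3784) ≈ 539.24;  π(x) − Li(x) ≈ -13.24.

Direct count of primes ≤ 3784 gives π(3784) = 526. Numerical evaluation of the logarithmic integral gives Li(3784) ≈ 539.24. The difference π(x) − Li(x) ≈ -13.24 is typically negative for small/moderate x (Li(x) overestimates), though Littlewood's theorem shows this sign changes infinitely often.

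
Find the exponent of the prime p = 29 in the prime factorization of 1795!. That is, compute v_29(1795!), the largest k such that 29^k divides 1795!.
v_29(1795!) = 63

Legendre's formula: v_p(n!) = Σ_{k ≥ 1} ⌊n / p^k⌋. For p = 29, n = 1795, the terms are:
  ⌊1795/29^1⌋ = ⌊1795/29⌋ = 61
  ⌊1795/29^2⌋ = ⌊1795/841⌋ = 2
(the next term ⌊1795/29^3⌋ = 0, terminating the sum). Summing: v_29(1795!) = 61 + 2 = 63.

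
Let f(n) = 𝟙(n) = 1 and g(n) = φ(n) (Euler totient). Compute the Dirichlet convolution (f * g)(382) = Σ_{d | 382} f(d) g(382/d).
(𝟙 * φ)(382) = 382

Divisors of 382: [1, 2, 191, 382]. For each d | 382:
  d = 1: 𝟙(1) · φ(382/1) = 1 · 190 = 190
  d = 2: 𝟙(2) · φ(382/2) = 1 · 190 = 190
  d = 191: 𝟙(191) · φ(382/191) = 1 · 1 = 1
  d = 382: 𝟙(382) · φ(382/382) = 1 · 1 = 1
Summing: (𝟙 * φ)(382) = 190 + 190 + 1 + 1 = 382.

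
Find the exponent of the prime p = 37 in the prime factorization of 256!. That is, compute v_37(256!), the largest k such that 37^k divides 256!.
v_37(256!) = 6

Legendre's formula: v_p(n!) = Σ_{k ≥ 1} ⌊n / p^k⌋. For p = 37, n = 256, the terms are:
  ⌊256/37^1⌋ = ⌊256/37⌋ = 6
(the next term ⌊256/37^2⌋ = 0, terminating the sum). Summing: v_37(256!) = 6 = 6.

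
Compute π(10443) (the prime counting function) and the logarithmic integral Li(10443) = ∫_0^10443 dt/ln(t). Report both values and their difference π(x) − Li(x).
π(10443) = 1277;  Li(10443) ≈ 1294.12;  π(x) − Li(x) ≈ -17.12.

Direct count of primes ≤ 10443 gives π(10443) = 1277. Numerical evaluation of the logarithmic integral gives Li(10443) ≈ 1294.12. The difference π(x) − Li(x) ≈ -17.12 is typically negative for small/moderate x (Li(x) overestimates), though Littlewood's theorem shows this sign changes infinitely often.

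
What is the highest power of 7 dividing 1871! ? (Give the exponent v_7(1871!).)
v_7(1871!) = 310

Legendre's formula: v_p(n!) = Σ_{k ≥ 1} ⌊n / p^k⌋. For p = 7, n = 1871, the terms are:
  ⌊1871/7^1⌋ = ⌊1871/7⌋ = 267
  ⌊1871/7^2⌋ = ⌊1871/49⌋ = 38
  ⌊1871/7^3⌋ = ⌊1871/343⌋ = 5
(the next term ⌊1871/7^4⌋ = 0, terminating the sum). Summing: v_7(1871!) = 267 + 38 + 5 = 310.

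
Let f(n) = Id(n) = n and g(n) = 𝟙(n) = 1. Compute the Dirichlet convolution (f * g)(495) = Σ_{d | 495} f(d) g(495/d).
(Id * 𝟙)(495) = 936

Divisors of 495: [1, 3, 5, 9, 11, 15, 33, 45, 55, 99, 165, 495]. For each d | 495:
  d = 1: Id(1) · 𝟙(495/1) = 1 · 1 = 1
  d = 3: Id(3) · 𝟙(495/3) = 3 · 1 = 3
  d = 5: Id(5) · 𝟙(495/5) = 5 · 1 = 5
  d = 9: Id(9) · 𝟙(495/9) = 9 · 1 = 9
  d = 11: Id(11) · 𝟙(495/11) = 11 · 1 = 11
  d = 15: Id(15) · 𝟙(495/15) = 15 · 1 = 15
  d = 33: Id(33) · 𝟙(495/33) = 33 · 1 = 33
  d = 45: Id(45) · 𝟙(495/45) = 45 · 1 = 45
  d = 55: Id(55) · 𝟙(495/55) = 55 · 1 = 55
  d = 99: Id(99) · 𝟙(495/99) = 99 · 1 = 99
  d = 165: Id(165) · 𝟙(495/165) = 165 · 1 = 165
  d = 495: Id(495) · 𝟙(495/495) = 495 · 1 = 495
Summing: (Id * 𝟙)(495) = 1 + 3 + 5 + 9 + 11 + 15 + 33 + 45 + 55 + 99 + 165 + 495 = 936.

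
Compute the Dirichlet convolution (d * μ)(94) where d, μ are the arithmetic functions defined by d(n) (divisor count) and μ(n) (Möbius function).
(d * μ)(94) = 1

Divisors of 94: [1, 2, 47, 94]. For each d | 94:
  d = 1: d(1) · μ(94/1) = 1 · 1 = 1
  d = 2: d(2) · μ(94/2) = 2 · -1 = -2
  d = 47: d(47) · μ(94/47) = 2 · -1 = -2
  d = 94: d(94) · μ(94/94) = 4 · 1 = 4
Summing: (d * μ)(94) = 1 + -2 + -2 + 4 = 1.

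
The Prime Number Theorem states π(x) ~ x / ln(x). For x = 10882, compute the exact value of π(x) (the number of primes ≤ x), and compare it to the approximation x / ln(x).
π(10882) = 1322;  x/ln(x) ≈ 1170.75;  relative error ≈ 11.44%.

Directly count primes up to 10882: π(10882) = 1322. The PNT approximation gives 10882/ln(10882) ≈ 10882/9.29487 ≈ 1170.75. Relative error (π(x) − x/ln(x)) / π(x) ≈ 11.44%; the approximation is known to undercount slightly (Li(x) is a better estimate).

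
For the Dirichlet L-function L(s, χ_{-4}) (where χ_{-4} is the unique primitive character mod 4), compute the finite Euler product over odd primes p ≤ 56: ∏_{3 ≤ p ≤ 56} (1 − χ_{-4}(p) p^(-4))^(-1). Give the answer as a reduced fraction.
∏ = 257364431333305770108011762895409938991497014556861335561/260241495905762991772533773778373936417391479107040051200

The odd primes p ≤ 56 are [3, 5, 7, 11, 13, 17, 19, 23, 29, 31, 37, 41, 43, 47, 53]. For each, χ(p) = 1 if p ≡ 1 mod 4, χ(p) = −1 if p ≡ 3 mod 4. Taking (1 − χ(p)/p^4)^(-1) = p^4/(p^4 − χ(p)): (1 − (-1)/3^4)^(-1) · (1 − (1)/5^4)^(-1) · (1 − (-1)/7^4)^(-1) · (1 − (-1)/11^4)^(-1) · (1 − (1)/13^4)^(-1) · (1 − (1)/17^4)^(-1) · (1 − (-1)/19^4)^(-1) · (1 − (-1)/23^4)^(-1) · (1 − (1)/29^4)^(-1) · (1 − (-1)/31^4)^(-1) · (1 − (1)/37^4)^(-1) · (1 − (1)/41^4)^(-1) · (1 − (-1)/43^4)^(-1) · (1 − (-1)/47^4)^(-1) · (1 − (1)/53^4)^(-1) = 257364431333305770108011762895409938991497014556861335561/260241495905762991772533773778373936417391479107040051200.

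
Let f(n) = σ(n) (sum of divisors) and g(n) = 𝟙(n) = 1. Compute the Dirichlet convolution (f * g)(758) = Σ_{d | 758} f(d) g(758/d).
(σ * 𝟙)(758) = 1524

Divisors of 758: [1, 2, 379, 758]. For each d | 758:
  d = 1: σ(1) · 𝟙(758/1) = 1 · 1 = 1
  d = 2: σ(2) · 𝟙(758/2) = 3 · 1 = 3
  d = 379: σ(379) · 𝟙(758/379) = 380 · 1 = 380
  d = 758: σ(758) · 𝟙(758/758) = 1140 · 1 = 1140
Summing: (σ * 𝟙)(758) = 1 + 3 + 380 + 1140 = 1524.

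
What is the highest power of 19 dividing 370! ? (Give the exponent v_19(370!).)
v_19(370!) = 20

Legendre's formula: v_p(n!) = Σ_{k ≥ 1} ⌊n / p^k⌋. For p = 19, n = 370, the terms are:
  ⌊370/19^1⌋ = ⌊370/19⌋ = 19
  ⌊370/19^2⌋ = ⌊370/361⌋ = 1
(the next term ⌊370/19^3⌋ = 0, terminating the sum). Summing: v_19(370!) = 19 + 1 = 20.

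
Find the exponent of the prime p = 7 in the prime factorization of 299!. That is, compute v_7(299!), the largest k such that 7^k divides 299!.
v_7(299!) = 48

Legendre's formula: v_p(n!) = Σ_{k ≥ 1} ⌊n / p^k⌋. For p = 7, n = 299, the terms are:
  ⌊299/7^1⌋ = ⌊299/7⌋ = 42
  ⌊299/7^2⌋ = ⌊299/49⌋ = 6
(the next term ⌊299/7^3⌋ = 0, terminating the sum). Summing: v_7(299!) = 42 + 6 = 48.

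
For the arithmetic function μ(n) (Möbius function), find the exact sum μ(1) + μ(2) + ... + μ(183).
Σ_{n ≤ 183} μ(n) = -4

Compute μ(n) for each 1 ≤ n ≤ 183: μ(1) = 1, μ(2) = -1, μ(3) = -1, μ(4) = 0, μ(5) = -1, μ(6) = 1, μ(7) = -1, μ(8) = 0, μ(9) = 0, μ(10) = 1, μ(11) = -1, μ(12) = 0, μ(13) = -1, μ(14) = 1, μ(15) = 1, μ(16) = 0, μ(17) = -1, μ(18) = 0, μ(19) = -1, μ(20) = 0, μ(21) = 1, μ(22) = 1, μ(23) = -1, μ(24) = 0, μ(25) = 0, μ(26) = 1, μ(27) = 0, μ(28) = 0, μ(29) = -1, μ(30) = -1, μ(31) = -1, μ(32) = 0, μ(33) = 1, μ(34) = 1, μ(35) = 1, μ(36) = 0, μ(37) = -1, μ(38) = 1, μ(39) = 1, μ(40) = 0, μ(41) = -1, μ(42) = -1, μ(43) = -1, μ(44) = 0, μ(45) = 0, μ(46) = 1, μ(47) = -1, μ(48) = 0, μ(49) = 0, μ(50) = 0, μ(51) = 1, μ(52) = 0, μ(53) = -1, μ(54) = 0, μ(55) = 1, μ(56) = 0, μ(57) = 1, μ(58) = 1, μ(59) = -1, μ(60) = 0, μ(61) = -1, μ(62) = 1, μ(63) = 0, μ(64) = 0, μ(65) = 1, μ(66) = -1, μ(67) = -1, μ(68) = 0, μ(69) = 1, μ(70) = -1, μ(71) = -1, μ(72) = 0, μ(73) = -1, μ(74) = 1, μ(75) = 0, μ(76) = 0, μ(77) = 1, μ(78) = -1, μ(79) = -1, μ(80) = 0, μ(81) = 0, μ(82) = 1, μ(83) = -1, μ(84) = 0, μ(85) = 1, μ(86) = 1, μ(87) = 1, μ(88) = 0, μ(89) = -1, μ(90) = 0, μ(91) = 1, μ(92) = 0, μ(93) = 1, μ(94) = 1, μ(95) = 1, μ(96) = 0, μ(97) = -1, μ(98) = 0, μ(99) = 0, μ(100) = 0, μ(101) = -1, μ(102) = -1, μ(103) = -1, μ(104) = 0, μ(105) = -1, μ(106) = 1, μ(107) = -1, μ(108) = 0, μ(109) = -1, μ(110) = -1, μ(111) = 1, μ(112) = 0, μ(113) = -1, μ(114) = -1, μ(115) = 1, μ(116) = 0, μ(117) = 0, μ(118) = 1, μ(119) = 1, μ(120) = 0, μ(121) = 0, μ(122) = 1, μ(123) = 1, μ(124) = 0, μ(125) = 0, μ(126) = 0, μ(127) = -1, μ(128) = 0, μ(129) = 1, μ(130) = -1, μ(131) = -1, μ(132) = 0, μ(133) = 1, μ(134) = 1, μ(135) = 0, μ(136) = 0, μ(137) = -1, μ(138) = -1, μ(139) = -1, μ(140) = 0, μ(141) = 1, μ(142) = 1, μ(143) = 1, μ(144) = 0, μ(145) = 1, μ(146) = 1, μ(147) = 0, μ(148) = 0, μ(149) = -1, μ(150) = 0, μ(151) = -1, μ(152) = 0, μ(153) = 0, μ(154) = -1, μ(155) = 1, μ(156) = 0, μ(157) = -1, μ(158) = 1, μ(159) = 1, μ(160) = 0, μ(161) = 1, μ(162) = 0, μ(163) = -1, μ(164) = 0, μ(165) = -1, μ(166) = 1, μ(167) = -1, μ(168) = 0, μ(169) = 0, μ(170) = -1, μ(171) = 0, μ(172) = 0, μ(173) = -1, μ(174) = -1, μ(175) = 0, μ(176) = 0, μ(177) = 1, μ(178) = 1, μ(179) = -1, μ(180) = 0, μ(181) = -1, μ(182) = -1, μ(183) = 1. Summing all 183 values: -4. (Mertens function M(x) = Σ_{n ≤ x} μ(n); on average M(x) should be small (PNT ⟺ M(x) = o(x)).)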